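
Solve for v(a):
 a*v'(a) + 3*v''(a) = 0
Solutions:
 v(a) = C1 + C2*erf(sqrt(6)*a/6)


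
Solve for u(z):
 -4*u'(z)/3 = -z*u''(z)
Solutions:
 u(z) = C1 + C2*z^(7/3)


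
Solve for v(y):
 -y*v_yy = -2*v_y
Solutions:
 v(y) = C1 + C2*y^3


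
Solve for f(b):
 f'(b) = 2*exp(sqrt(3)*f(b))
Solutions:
 f(b) = sqrt(3)*(2*log(-1/(C1 + 2*b)) - log(3))/6


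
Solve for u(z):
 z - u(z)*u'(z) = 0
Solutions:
 u(z) = -sqrt(C1 + z^2)
 u(z) = sqrt(C1 + z^2)


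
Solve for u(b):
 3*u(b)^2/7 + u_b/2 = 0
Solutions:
 u(b) = 7/(C1 + 6*b)


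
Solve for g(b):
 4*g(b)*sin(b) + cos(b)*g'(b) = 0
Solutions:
 g(b) = C1*cos(b)^4


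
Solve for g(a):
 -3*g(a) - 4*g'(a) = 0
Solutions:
 g(a) = C1*exp(-3*a/4)


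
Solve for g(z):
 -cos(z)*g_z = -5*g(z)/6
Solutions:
 g(z) = C1*(sin(z) + 1)^(5/12)/(sin(z) - 1)^(5/12)


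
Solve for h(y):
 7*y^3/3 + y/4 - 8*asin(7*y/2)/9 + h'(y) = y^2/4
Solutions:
 h(y) = C1 - 7*y^4/12 + y^3/12 - y^2/8 + 8*y*asin(7*y/2)/9 + 8*sqrt(4 - 49*y^2)/63


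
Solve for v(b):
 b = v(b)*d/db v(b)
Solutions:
 v(b) = -sqrt(C1 + b^2)
 v(b) = sqrt(C1 + b^2)


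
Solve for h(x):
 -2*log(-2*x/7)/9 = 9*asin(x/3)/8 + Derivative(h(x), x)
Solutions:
 h(x) = C1 - 2*x*log(-x)/9 - 9*x*asin(x/3)/8 - 2*x*log(2)/9 + 2*x/9 + 2*x*log(7)/9 - 9*sqrt(9 - x^2)/8


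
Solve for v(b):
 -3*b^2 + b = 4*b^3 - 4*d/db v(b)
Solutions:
 v(b) = C1 + b^4/4 + b^3/4 - b^2/8


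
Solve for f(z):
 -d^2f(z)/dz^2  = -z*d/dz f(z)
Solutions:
 f(z) = C1 + C2*erfi(sqrt(2)*z/2)


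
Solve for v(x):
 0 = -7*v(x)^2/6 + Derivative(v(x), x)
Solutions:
 v(x) = -6/(C1 + 7*x)


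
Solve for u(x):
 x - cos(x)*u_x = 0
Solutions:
 u(x) = C1 + Integral(x/cos(x), x)


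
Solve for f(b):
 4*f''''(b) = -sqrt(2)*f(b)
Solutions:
 f(b) = (C1*sin(2^(1/8)*b/2) + C2*cos(2^(1/8)*b/2))*exp(-2^(1/8)*b/2) + (C3*sin(2^(1/8)*b/2) + C4*cos(2^(1/8)*b/2))*exp(2^(1/8)*b/2)


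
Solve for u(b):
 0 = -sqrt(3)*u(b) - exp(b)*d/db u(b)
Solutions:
 u(b) = C1*exp(sqrt(3)*exp(-b))


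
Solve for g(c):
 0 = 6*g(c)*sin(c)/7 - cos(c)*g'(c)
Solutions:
 g(c) = C1/cos(c)^(6/7)


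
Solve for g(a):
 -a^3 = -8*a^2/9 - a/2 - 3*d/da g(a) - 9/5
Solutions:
 g(a) = C1 + a^4/12 - 8*a^3/81 - a^2/12 - 3*a/5


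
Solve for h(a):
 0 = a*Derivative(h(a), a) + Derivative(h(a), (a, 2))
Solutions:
 h(a) = C1 + C2*erf(sqrt(2)*a/2)


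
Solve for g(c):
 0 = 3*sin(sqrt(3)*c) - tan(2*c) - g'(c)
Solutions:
 g(c) = C1 + log(cos(2*c))/2 - sqrt(3)*cos(sqrt(3)*c)


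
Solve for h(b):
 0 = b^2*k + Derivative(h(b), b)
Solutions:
 h(b) = C1 - b^3*k/3


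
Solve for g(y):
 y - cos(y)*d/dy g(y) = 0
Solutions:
 g(y) = C1 + Integral(y/cos(y), y)


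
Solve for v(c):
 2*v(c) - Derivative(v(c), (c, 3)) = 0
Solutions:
 v(c) = C3*exp(2^(1/3)*c) + (C1*sin(2^(1/3)*sqrt(3)*c/2) + C2*cos(2^(1/3)*sqrt(3)*c/2))*exp(-2^(1/3)*c/2)


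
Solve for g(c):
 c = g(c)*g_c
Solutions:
 g(c) = -sqrt(C1 + c^2)
 g(c) = sqrt(C1 + c^2)


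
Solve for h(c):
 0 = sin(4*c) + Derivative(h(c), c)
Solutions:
 h(c) = C1 + cos(4*c)/4


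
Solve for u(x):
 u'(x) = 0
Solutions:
 u(x) = C1


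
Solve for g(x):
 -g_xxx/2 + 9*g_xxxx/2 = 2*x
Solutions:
 g(x) = C1 + C2*x + C3*x^2 + C4*exp(x/9) - x^4/6 - 6*x^3


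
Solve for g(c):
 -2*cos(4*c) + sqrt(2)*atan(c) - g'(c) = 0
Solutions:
 g(c) = C1 + sqrt(2)*(c*atan(c) - log(c^2 + 1)/2) - sin(4*c)/2


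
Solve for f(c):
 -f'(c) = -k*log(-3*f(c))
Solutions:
 Integral(1/(log(-_y) + log(3)), (_y, f(c))) = C1 + c*k


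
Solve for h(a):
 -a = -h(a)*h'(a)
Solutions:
 h(a) = -sqrt(C1 + a^2)
 h(a) = sqrt(C1 + a^2)


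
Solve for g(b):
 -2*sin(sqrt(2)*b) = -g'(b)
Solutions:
 g(b) = C1 - sqrt(2)*cos(sqrt(2)*b)


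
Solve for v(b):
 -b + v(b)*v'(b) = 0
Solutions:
 v(b) = -sqrt(C1 + b^2)
 v(b) = sqrt(C1 + b^2)


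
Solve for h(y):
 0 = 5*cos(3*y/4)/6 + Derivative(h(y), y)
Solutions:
 h(y) = C1 - 10*sin(3*y/4)/9


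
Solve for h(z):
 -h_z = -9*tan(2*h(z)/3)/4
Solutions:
 h(z) = -3*asin(C1*exp(3*z/2))/2 + 3*pi/2
 h(z) = 3*asin(C1*exp(3*z/2))/2


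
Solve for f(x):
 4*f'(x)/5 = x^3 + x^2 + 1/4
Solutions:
 f(x) = C1 + 5*x^4/16 + 5*x^3/12 + 5*x/16


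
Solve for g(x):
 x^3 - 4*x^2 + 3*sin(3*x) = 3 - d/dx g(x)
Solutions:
 g(x) = C1 - x^4/4 + 4*x^3/3 + 3*x + cos(3*x)


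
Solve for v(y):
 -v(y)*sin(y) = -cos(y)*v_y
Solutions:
 v(y) = C1/cos(y)


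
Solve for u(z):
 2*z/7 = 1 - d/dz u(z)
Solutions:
 u(z) = C1 - z^2/7 + z


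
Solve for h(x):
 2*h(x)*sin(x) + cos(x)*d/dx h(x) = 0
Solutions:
 h(x) = C1*cos(x)^2


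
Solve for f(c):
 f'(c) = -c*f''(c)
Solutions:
 f(c) = C1 + C2*log(c)


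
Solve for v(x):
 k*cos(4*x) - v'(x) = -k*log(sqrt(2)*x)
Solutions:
 v(x) = C1 + k*(2*x*log(x) - 2*x + x*log(2) + sin(4*x)/2)/2


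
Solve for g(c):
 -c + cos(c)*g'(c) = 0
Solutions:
 g(c) = C1 + Integral(c/cos(c), c)


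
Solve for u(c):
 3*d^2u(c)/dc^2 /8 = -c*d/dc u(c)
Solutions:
 u(c) = C1 + C2*erf(2*sqrt(3)*c/3)


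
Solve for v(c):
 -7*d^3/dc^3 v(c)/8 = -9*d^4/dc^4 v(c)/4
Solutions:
 v(c) = C1 + C2*c + C3*c^2 + C4*exp(7*c/18)


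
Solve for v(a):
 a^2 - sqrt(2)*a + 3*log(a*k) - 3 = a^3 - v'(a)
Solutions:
 v(a) = C1 + a^4/4 - a^3/3 + sqrt(2)*a^2/2 - 3*a*log(a*k) + 6*a


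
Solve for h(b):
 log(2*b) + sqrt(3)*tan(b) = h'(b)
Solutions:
 h(b) = C1 + b*log(b) - b + b*log(2) - sqrt(3)*log(cos(b))


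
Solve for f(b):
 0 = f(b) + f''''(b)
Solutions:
 f(b) = (C1*sin(sqrt(2)*b/2) + C2*cos(sqrt(2)*b/2))*exp(-sqrt(2)*b/2) + (C3*sin(sqrt(2)*b/2) + C4*cos(sqrt(2)*b/2))*exp(sqrt(2)*b/2)


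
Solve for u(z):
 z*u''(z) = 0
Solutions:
 u(z) = C1 + C2*z


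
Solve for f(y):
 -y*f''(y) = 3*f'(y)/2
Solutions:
 f(y) = C1 + C2/sqrt(y)


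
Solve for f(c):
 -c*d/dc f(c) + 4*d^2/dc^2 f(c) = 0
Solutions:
 f(c) = C1 + C2*erfi(sqrt(2)*c/4)


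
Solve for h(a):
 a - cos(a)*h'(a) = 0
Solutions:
 h(a) = C1 + Integral(a/cos(a), a)


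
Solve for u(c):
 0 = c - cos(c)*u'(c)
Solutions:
 u(c) = C1 + Integral(c/cos(c), c)


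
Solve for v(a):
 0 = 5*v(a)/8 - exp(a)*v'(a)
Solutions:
 v(a) = C1*exp(-5*exp(-a)/8)


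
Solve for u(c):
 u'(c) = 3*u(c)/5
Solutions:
 u(c) = C1*exp(3*c/5)


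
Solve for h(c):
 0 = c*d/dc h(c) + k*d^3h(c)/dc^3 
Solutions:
 h(c) = C1 + Integral(C2*airyai(c*(-1/k)^(1/3)) + C3*airybi(c*(-1/k)^(1/3)), c)


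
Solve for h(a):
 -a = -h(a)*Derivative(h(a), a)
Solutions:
 h(a) = -sqrt(C1 + a^2)
 h(a) = sqrt(C1 + a^2)


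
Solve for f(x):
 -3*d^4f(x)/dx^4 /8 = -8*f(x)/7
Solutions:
 f(x) = C1*exp(-2*sqrt(2)*21^(3/4)*x/21) + C2*exp(2*sqrt(2)*21^(3/4)*x/21) + C3*sin(2*sqrt(2)*21^(3/4)*x/21) + C4*cos(2*sqrt(2)*21^(3/4)*x/21)


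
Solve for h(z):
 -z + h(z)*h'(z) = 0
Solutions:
 h(z) = -sqrt(C1 + z^2)
 h(z) = sqrt(C1 + z^2)


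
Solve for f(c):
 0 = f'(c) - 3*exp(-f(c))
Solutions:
 f(c) = log(C1 + 3*c)


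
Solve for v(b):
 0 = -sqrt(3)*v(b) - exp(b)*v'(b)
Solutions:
 v(b) = C1*exp(sqrt(3)*exp(-b))


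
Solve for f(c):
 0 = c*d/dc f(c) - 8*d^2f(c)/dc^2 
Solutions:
 f(c) = C1 + C2*erfi(c/4)


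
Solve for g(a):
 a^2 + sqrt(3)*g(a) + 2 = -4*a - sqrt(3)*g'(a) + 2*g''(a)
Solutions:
 g(a) = C1*exp(a*(sqrt(3) + sqrt(3 + 8*sqrt(3)))/4) + C2*exp(a*(-sqrt(3 + 8*sqrt(3)) + sqrt(3))/4) - sqrt(3)*a^2/3 - 2*sqrt(3)*a/3 - 4/3


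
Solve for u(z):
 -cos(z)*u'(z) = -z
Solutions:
 u(z) = C1 + Integral(z/cos(z), z)


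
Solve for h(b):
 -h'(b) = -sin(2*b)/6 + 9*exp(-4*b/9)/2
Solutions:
 h(b) = C1 - cos(2*b)/12 + 81*exp(-4*b/9)/8


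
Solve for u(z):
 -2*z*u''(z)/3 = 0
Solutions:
 u(z) = C1 + C2*z


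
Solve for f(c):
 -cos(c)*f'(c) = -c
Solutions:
 f(c) = C1 + Integral(c/cos(c), c)


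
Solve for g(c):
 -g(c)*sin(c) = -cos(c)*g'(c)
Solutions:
 g(c) = C1/cos(c)


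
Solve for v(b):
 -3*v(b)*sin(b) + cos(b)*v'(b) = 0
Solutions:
 v(b) = C1/cos(b)^3


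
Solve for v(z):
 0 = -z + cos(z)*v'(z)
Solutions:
 v(z) = C1 + Integral(z/cos(z), z)


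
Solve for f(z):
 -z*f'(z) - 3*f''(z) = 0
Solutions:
 f(z) = C1 + C2*erf(sqrt(6)*z/6)


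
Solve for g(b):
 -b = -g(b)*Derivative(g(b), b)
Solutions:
 g(b) = -sqrt(C1 + b^2)
 g(b) = sqrt(C1 + b^2)


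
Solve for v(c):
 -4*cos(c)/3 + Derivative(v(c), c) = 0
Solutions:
 v(c) = C1 + 4*sin(c)/3


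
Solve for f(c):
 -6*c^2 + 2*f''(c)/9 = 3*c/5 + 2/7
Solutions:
 f(c) = C1 + C2*c + 9*c^4/4 + 9*c^3/20 + 9*c^2/14


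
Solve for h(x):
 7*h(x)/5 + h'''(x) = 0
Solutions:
 h(x) = C3*exp(-5^(2/3)*7^(1/3)*x/5) + (C1*sin(sqrt(3)*5^(2/3)*7^(1/3)*x/10) + C2*cos(sqrt(3)*5^(2/3)*7^(1/3)*x/10))*exp(5^(2/3)*7^(1/3)*x/10)


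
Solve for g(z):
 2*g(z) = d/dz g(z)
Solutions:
 g(z) = C1*exp(2*z)


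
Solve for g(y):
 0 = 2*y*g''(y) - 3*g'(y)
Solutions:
 g(y) = C1 + C2*y^(5/2)


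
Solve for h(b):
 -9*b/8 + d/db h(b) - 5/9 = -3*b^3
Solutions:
 h(b) = C1 - 3*b^4/4 + 9*b^2/16 + 5*b/9


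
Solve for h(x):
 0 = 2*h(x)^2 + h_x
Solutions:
 h(x) = 1/(C1 + 2*x)


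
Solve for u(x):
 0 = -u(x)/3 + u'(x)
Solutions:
 u(x) = C1*exp(x/3)


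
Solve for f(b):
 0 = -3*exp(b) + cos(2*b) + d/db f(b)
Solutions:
 f(b) = C1 + 3*exp(b) - sin(2*b)/2


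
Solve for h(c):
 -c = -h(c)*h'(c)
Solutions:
 h(c) = -sqrt(C1 + c^2)
 h(c) = sqrt(C1 + c^2)


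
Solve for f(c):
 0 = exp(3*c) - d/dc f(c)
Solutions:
 f(c) = C1 + exp(3*c)/3


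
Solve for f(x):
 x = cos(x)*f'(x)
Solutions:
 f(x) = C1 + Integral(x/cos(x), x)


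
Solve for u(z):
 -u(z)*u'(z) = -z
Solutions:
 u(z) = -sqrt(C1 + z^2)
 u(z) = sqrt(C1 + z^2)


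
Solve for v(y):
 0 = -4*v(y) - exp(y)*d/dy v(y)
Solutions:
 v(y) = C1*exp(4*exp(-y))


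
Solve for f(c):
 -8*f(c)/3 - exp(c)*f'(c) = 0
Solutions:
 f(c) = C1*exp(8*exp(-c)/3)


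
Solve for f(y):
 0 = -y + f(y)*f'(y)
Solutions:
 f(y) = -sqrt(C1 + y^2)
 f(y) = sqrt(C1 + y^2)


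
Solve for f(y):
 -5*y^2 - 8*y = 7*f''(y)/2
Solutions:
 f(y) = C1 + C2*y - 5*y^4/42 - 8*y^3/21


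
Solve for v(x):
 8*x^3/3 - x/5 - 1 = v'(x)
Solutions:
 v(x) = C1 + 2*x^4/3 - x^2/10 - x


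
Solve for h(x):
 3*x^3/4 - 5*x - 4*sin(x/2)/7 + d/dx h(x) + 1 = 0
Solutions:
 h(x) = C1 - 3*x^4/16 + 5*x^2/2 - x - 8*cos(x/2)/7


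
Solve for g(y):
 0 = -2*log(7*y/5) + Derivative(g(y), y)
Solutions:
 g(y) = C1 + 2*y*log(y) - 2*y + y*log(49/25)


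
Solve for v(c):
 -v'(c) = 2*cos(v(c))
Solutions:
 v(c) = pi - asin((C1 + exp(4*c))/(C1 - exp(4*c)))
 v(c) = asin((C1 + exp(4*c))/(C1 - exp(4*c)))


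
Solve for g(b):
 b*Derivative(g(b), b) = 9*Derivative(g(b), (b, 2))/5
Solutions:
 g(b) = C1 + C2*erfi(sqrt(10)*b/6)


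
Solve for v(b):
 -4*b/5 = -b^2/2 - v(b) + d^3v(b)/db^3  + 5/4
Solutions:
 v(b) = C3*exp(b) - b^2/2 + 4*b/5 + (C1*sin(sqrt(3)*b/2) + C2*cos(sqrt(3)*b/2))*exp(-b/2) + 5/4


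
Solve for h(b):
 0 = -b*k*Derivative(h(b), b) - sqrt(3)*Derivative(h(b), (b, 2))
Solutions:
 h(b) = Piecewise((-sqrt(2)*3^(1/4)*sqrt(pi)*C1*erf(sqrt(2)*3^(3/4)*b*sqrt(k)/6)/(2*sqrt(k)) - C2, (k > 0) | (k < 0)), (-C1*b - C2, True))


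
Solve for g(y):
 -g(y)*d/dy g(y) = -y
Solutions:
 g(y) = -sqrt(C1 + y^2)
 g(y) = sqrt(C1 + y^2)


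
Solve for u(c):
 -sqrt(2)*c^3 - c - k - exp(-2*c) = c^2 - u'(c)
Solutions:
 u(c) = C1 + sqrt(2)*c^4/4 + c^3/3 + c^2/2 + c*k - exp(-2*c)/2


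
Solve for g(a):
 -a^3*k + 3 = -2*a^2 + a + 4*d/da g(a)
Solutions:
 g(a) = C1 - a^4*k/16 + a^3/6 - a^2/8 + 3*a/4


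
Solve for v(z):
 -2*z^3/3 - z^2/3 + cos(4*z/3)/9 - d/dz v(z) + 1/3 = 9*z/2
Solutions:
 v(z) = C1 - z^4/6 - z^3/9 - 9*z^2/4 + z/3 + sin(4*z/3)/12


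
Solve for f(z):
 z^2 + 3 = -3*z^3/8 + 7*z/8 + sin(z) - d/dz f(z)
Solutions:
 f(z) = C1 - 3*z^4/32 - z^3/3 + 7*z^2/16 - 3*z - cos(z)


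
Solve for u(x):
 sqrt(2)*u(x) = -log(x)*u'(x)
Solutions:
 u(x) = C1*exp(-sqrt(2)*li(x))


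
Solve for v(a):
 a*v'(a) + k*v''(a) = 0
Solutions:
 v(a) = C1 + C2*sqrt(k)*erf(sqrt(2)*a*sqrt(1/k)/2)


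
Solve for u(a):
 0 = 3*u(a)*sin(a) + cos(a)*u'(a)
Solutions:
 u(a) = C1*cos(a)^3


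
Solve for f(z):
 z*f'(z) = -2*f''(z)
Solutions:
 f(z) = C1 + C2*erf(z/2)


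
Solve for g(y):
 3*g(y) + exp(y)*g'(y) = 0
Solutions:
 g(y) = C1*exp(3*exp(-y))


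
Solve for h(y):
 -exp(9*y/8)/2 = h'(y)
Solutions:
 h(y) = C1 - 4*exp(9*y/8)/9


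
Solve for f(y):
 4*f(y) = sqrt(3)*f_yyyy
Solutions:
 f(y) = C1*exp(-sqrt(2)*3^(7/8)*y/3) + C2*exp(sqrt(2)*3^(7/8)*y/3) + C3*sin(sqrt(2)*3^(7/8)*y/3) + C4*cos(sqrt(2)*3^(7/8)*y/3)


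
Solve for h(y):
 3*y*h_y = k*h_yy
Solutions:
 h(y) = C1 + C2*erf(sqrt(6)*y*sqrt(-1/k)/2)/sqrt(-1/k)


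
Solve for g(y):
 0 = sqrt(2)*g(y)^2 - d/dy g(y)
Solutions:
 g(y) = -1/(C1 + sqrt(2)*y)


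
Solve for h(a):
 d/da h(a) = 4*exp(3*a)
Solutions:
 h(a) = C1 + 4*exp(3*a)/3


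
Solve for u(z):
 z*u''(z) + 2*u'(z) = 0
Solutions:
 u(z) = C1 + C2/z


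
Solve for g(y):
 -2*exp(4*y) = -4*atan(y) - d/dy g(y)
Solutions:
 g(y) = C1 - 4*y*atan(y) + exp(4*y)/2 + 2*log(y^2 + 1)


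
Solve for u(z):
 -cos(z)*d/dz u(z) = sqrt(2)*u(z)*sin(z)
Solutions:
 u(z) = C1*cos(z)^(sqrt(2))


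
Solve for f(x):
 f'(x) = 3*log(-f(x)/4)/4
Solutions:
 -4*Integral(1/(log(-_y) - 2*log(2)), (_y, f(x)))/3 = C1 - x


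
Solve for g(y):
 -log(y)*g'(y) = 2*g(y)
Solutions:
 g(y) = C1*exp(-2*li(y))


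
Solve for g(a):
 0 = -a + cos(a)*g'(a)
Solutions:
 g(a) = C1 + Integral(a/cos(a), a)


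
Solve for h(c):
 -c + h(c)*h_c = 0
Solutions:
 h(c) = -sqrt(C1 + c^2)
 h(c) = sqrt(C1 + c^2)


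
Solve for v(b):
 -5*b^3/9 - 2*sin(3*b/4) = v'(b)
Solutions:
 v(b) = C1 - 5*b^4/36 + 8*cos(3*b/4)/3


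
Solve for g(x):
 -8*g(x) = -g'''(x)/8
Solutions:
 g(x) = C3*exp(4*x) + (C1*sin(2*sqrt(3)*x) + C2*cos(2*sqrt(3)*x))*exp(-2*x)


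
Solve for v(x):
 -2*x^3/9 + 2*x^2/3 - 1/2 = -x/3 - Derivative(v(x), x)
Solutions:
 v(x) = C1 + x^4/18 - 2*x^3/9 - x^2/6 + x/2


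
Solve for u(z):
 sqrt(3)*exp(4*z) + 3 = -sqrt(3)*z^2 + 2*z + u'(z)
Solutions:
 u(z) = C1 + sqrt(3)*z^3/3 - z^2 + 3*z + sqrt(3)*exp(4*z)/4


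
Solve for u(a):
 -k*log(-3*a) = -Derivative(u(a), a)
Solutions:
 u(a) = C1 + a*k*log(-a) + a*k*(-1 + log(3))


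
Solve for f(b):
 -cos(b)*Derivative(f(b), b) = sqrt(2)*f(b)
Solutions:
 f(b) = C1*(sin(b) - 1)^(sqrt(2)/2)/(sin(b) + 1)^(sqrt(2)/2)


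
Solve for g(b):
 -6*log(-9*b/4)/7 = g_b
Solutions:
 g(b) = C1 - 6*b*log(-b)/7 + 6*b*(-2*log(3) + 1 + 2*log(2))/7


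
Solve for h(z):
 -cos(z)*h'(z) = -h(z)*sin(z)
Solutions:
 h(z) = C1/cos(z)


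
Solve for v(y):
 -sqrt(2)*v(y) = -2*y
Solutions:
 v(y) = sqrt(2)*y


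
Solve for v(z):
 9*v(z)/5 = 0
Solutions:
 v(z) = 0


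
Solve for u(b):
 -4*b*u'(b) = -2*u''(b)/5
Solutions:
 u(b) = C1 + C2*erfi(sqrt(5)*b)


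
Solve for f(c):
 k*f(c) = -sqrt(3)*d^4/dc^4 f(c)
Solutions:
 f(c) = C1*exp(-3^(7/8)*c*(-k)^(1/4)/3) + C2*exp(3^(7/8)*c*(-k)^(1/4)/3) + C3*exp(-3^(7/8)*I*c*(-k)^(1/4)/3) + C4*exp(3^(7/8)*I*c*(-k)^(1/4)/3)


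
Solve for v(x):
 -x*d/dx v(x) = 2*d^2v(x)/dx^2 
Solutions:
 v(x) = C1 + C2*erf(x/2)


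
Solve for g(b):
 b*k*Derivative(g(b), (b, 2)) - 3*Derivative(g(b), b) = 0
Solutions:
 g(b) = C1 + b^(((re(k) + 3)*re(k) + im(k)^2)/(re(k)^2 + im(k)^2))*(C2*sin(3*log(b)*Abs(im(k))/(re(k)^2 + im(k)^2)) + C3*cos(3*log(b)*im(k)/(re(k)^2 + im(k)^2)))


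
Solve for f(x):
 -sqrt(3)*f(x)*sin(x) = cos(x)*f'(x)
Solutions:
 f(x) = C1*cos(x)^(sqrt(3))


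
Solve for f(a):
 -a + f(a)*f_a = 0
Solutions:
 f(a) = -sqrt(C1 + a^2)
 f(a) = sqrt(C1 + a^2)


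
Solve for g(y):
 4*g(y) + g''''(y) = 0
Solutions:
 g(y) = (C1*sin(y) + C2*cos(y))*exp(-y) + (C3*sin(y) + C4*cos(y))*exp(y)


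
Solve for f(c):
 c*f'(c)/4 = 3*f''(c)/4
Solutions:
 f(c) = C1 + C2*erfi(sqrt(6)*c/6)


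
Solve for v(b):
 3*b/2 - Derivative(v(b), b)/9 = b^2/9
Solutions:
 v(b) = C1 - b^3/3 + 27*b^2/4


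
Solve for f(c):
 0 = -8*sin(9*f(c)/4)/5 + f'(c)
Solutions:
 -8*c/5 + 2*log(cos(9*f(c)/4) - 1)/9 - 2*log(cos(9*f(c)/4) + 1)/9 = C1


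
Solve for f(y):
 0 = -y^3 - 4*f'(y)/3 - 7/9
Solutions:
 f(y) = C1 - 3*y^4/16 - 7*y/12


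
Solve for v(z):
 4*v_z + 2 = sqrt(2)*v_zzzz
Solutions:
 v(z) = C1 + C4*exp(sqrt(2)*z) - z/2 + (C2*sin(sqrt(6)*z/2) + C3*cos(sqrt(6)*z/2))*exp(-sqrt(2)*z/2)


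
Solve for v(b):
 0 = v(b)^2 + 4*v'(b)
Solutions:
 v(b) = 4/(C1 + b)


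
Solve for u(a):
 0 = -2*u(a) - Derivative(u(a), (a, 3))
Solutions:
 u(a) = C3*exp(-2^(1/3)*a) + (C1*sin(2^(1/3)*sqrt(3)*a/2) + C2*cos(2^(1/3)*sqrt(3)*a/2))*exp(2^(1/3)*a/2)


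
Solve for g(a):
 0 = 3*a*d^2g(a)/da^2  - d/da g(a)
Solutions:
 g(a) = C1 + C2*a^(4/3)


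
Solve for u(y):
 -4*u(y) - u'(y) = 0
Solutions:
 u(y) = C1*exp(-4*y)


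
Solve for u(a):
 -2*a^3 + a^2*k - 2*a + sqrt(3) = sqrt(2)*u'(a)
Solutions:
 u(a) = C1 - sqrt(2)*a^4/4 + sqrt(2)*a^3*k/6 - sqrt(2)*a^2/2 + sqrt(6)*a/2


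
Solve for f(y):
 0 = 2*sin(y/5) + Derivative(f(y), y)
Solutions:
 f(y) = C1 + 10*cos(y/5)


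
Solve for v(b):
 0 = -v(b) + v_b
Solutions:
 v(b) = C1*exp(b)


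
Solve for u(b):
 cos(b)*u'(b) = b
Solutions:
 u(b) = C1 + Integral(b/cos(b), b)


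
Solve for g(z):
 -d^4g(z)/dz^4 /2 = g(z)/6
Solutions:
 g(z) = (C1*sin(sqrt(2)*3^(3/4)*z/6) + C2*cos(sqrt(2)*3^(3/4)*z/6))*exp(-sqrt(2)*3^(3/4)*z/6) + (C3*sin(sqrt(2)*3^(3/4)*z/6) + C4*cos(sqrt(2)*3^(3/4)*z/6))*exp(sqrt(2)*3^(3/4)*z/6)


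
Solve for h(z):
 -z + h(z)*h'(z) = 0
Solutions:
 h(z) = -sqrt(C1 + z^2)
 h(z) = sqrt(C1 + z^2)


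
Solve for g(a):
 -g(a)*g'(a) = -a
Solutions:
 g(a) = -sqrt(C1 + a^2)
 g(a) = sqrt(C1 + a^2)


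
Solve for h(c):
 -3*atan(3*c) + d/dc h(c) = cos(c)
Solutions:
 h(c) = C1 + 3*c*atan(3*c) - log(9*c^2 + 1)/2 + sin(c)


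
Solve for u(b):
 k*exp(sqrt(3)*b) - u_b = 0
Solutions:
 u(b) = C1 + sqrt(3)*k*exp(sqrt(3)*b)/3


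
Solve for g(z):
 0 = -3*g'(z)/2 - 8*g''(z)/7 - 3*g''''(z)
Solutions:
 g(z) = C1 + C2*exp(-14^(1/3)*z*(-(1323 + sqrt(1807673))^(1/3) + 16*14^(1/3)/(1323 + sqrt(1807673))^(1/3))/84)*sin(14^(1/3)*sqrt(3)*z*(16*14^(1/3)/(1323 + sqrt(1807673))^(1/3) + (1323 + sqrt(1807673))^(1/3))/84) + C3*exp(-14^(1/3)*z*(-(1323 + sqrt(1807673))^(1/3) + 16*14^(1/3)/(1323 + sqrt(1807673))^(1/3))/84)*cos(14^(1/3)*sqrt(3)*z*(16*14^(1/3)/(1323 + sqrt(1807673))^(1/3) + (1323 + sqrt(1807673))^(1/3))/84) + C4*exp(14^(1/3)*z*(-(1323 + sqrt(1807673))^(1/3) + 16*14^(1/3)/(1323 + sqrt(1807673))^(1/3))/42)


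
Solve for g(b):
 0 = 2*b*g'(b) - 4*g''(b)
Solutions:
 g(b) = C1 + C2*erfi(b/2)


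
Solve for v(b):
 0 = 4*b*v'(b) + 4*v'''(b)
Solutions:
 v(b) = C1 + Integral(C2*airyai(-b) + C3*airybi(-b), b)


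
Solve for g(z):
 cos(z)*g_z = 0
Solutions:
 g(z) = C1


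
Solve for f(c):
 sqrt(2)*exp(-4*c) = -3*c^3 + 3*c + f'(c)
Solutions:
 f(c) = C1 + 3*c^4/4 - 3*c^2/2 - sqrt(2)*exp(-4*c)/4


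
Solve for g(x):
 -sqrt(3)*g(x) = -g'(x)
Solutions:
 g(x) = C1*exp(sqrt(3)*x)


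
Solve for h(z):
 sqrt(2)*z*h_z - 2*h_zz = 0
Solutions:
 h(z) = C1 + C2*erfi(2^(1/4)*z/2)


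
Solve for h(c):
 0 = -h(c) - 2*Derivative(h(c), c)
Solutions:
 h(c) = C1*exp(-c/2)


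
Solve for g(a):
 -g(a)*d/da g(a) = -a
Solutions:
 g(a) = -sqrt(C1 + a^2)
 g(a) = sqrt(C1 + a^2)


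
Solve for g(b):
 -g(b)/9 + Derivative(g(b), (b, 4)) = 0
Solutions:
 g(b) = C1*exp(-sqrt(3)*b/3) + C2*exp(sqrt(3)*b/3) + C3*sin(sqrt(3)*b/3) + C4*cos(sqrt(3)*b/3)


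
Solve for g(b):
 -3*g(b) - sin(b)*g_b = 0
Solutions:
 g(b) = C1*(cos(b) + 1)^(3/2)/(cos(b) - 1)^(3/2)


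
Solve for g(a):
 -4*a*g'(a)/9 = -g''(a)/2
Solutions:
 g(a) = C1 + C2*erfi(2*a/3)


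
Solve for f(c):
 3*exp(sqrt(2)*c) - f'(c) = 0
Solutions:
 f(c) = C1 + 3*sqrt(2)*exp(sqrt(2)*c)/2


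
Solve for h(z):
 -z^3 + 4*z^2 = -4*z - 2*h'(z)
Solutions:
 h(z) = C1 + z^4/8 - 2*z^3/3 - z^2


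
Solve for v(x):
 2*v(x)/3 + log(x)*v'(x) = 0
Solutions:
 v(x) = C1*exp(-2*li(x)/3)


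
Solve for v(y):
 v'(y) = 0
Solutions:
 v(y) = C1


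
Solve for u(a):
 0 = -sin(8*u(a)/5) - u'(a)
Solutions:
 a + 5*log(cos(8*u(a)/5) - 1)/16 - 5*log(cos(8*u(a)/5) + 1)/16 = C1


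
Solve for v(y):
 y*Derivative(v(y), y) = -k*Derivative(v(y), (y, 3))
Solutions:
 v(y) = C1 + Integral(C2*airyai(y*(-1/k)^(1/3)) + C3*airybi(y*(-1/k)^(1/3)), y)


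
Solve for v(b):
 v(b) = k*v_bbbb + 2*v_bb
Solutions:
 v(b) = C1*exp(-b*sqrt((-sqrt(k + 1) - 1)/k)) + C2*exp(b*sqrt((-sqrt(k + 1) - 1)/k)) + C3*exp(-b*sqrt((sqrt(k + 1) - 1)/k)) + C4*exp(b*sqrt((sqrt(k + 1) - 1)/k))


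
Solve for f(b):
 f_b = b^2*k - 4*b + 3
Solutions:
 f(b) = C1 + b^3*k/3 - 2*b^2 + 3*b


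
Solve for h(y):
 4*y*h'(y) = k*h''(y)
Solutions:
 h(y) = C1 + C2*erf(sqrt(2)*y*sqrt(-1/k))/sqrt(-1/k)


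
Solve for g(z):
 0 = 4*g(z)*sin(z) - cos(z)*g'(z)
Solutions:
 g(z) = C1/cos(z)^4


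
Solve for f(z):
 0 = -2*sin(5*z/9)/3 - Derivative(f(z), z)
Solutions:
 f(z) = C1 + 6*cos(5*z/9)/5


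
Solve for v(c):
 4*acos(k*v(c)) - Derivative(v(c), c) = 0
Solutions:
 Integral(1/acos(_y*k), (_y, v(c))) = C1 + 4*c


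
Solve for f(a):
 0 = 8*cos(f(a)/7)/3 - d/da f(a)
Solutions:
 -8*a/3 - 7*log(sin(f(a)/7) - 1)/2 + 7*log(sin(f(a)/7) + 1)/2 = C1


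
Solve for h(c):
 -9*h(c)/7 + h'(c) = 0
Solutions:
 h(c) = C1*exp(9*c/7)


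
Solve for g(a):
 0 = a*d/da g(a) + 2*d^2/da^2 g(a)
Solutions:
 g(a) = C1 + C2*erf(a/2)


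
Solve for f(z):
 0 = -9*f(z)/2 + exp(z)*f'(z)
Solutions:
 f(z) = C1*exp(-9*exp(-z)/2)


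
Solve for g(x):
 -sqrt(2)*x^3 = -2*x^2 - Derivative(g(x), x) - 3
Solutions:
 g(x) = C1 + sqrt(2)*x^4/4 - 2*x^3/3 - 3*x


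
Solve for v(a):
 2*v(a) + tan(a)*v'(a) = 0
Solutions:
 v(a) = C1/sin(a)^2


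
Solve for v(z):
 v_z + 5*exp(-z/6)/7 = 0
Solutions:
 v(z) = C1 + 30*exp(-z/6)/7


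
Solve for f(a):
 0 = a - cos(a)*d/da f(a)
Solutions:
 f(a) = C1 + Integral(a/cos(a), a)


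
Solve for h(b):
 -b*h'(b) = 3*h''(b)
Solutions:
 h(b) = C1 + C2*erf(sqrt(6)*b/6)


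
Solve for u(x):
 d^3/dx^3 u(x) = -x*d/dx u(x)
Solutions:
 u(x) = C1 + Integral(C2*airyai(-x) + C3*airybi(-x), x)


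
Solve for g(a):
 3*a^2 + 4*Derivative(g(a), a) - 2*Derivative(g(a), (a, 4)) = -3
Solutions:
 g(a) = C1 + C4*exp(2^(1/3)*a) - a^3/4 - 3*a/4 + (C2*sin(2^(1/3)*sqrt(3)*a/2) + C3*cos(2^(1/3)*sqrt(3)*a/2))*exp(-2^(1/3)*a/2)


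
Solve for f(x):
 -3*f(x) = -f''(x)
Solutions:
 f(x) = C1*exp(-sqrt(3)*x) + C2*exp(sqrt(3)*x)


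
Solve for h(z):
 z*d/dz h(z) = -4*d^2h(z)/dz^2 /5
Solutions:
 h(z) = C1 + C2*erf(sqrt(10)*z/4)


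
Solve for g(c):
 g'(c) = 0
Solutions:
 g(c) = C1


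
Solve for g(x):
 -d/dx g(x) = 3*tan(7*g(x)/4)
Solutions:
 g(x) = -4*asin(C1*exp(-21*x/4))/7 + 4*pi/7
 g(x) = 4*asin(C1*exp(-21*x/4))/7


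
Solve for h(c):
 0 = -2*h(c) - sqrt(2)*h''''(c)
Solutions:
 h(c) = (C1*sin(2^(5/8)*c/2) + C2*cos(2^(5/8)*c/2))*exp(-2^(5/8)*c/2) + (C3*sin(2^(5/8)*c/2) + C4*cos(2^(5/8)*c/2))*exp(2^(5/8)*c/2)


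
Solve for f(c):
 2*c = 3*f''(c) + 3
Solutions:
 f(c) = C1 + C2*c + c^3/9 - c^2/2


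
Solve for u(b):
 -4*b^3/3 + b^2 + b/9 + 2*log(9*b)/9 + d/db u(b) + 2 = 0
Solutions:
 u(b) = C1 + b^4/3 - b^3/3 - b^2/18 - 2*b*log(b)/9 - 16*b/9 - 4*b*log(3)/9


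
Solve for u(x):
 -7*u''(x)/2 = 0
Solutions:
 u(x) = C1 + C2*x


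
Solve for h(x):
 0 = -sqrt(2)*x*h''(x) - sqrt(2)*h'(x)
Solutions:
 h(x) = C1 + C2*log(x)


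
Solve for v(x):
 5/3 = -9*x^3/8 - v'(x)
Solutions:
 v(x) = C1 - 9*x^4/32 - 5*x/3


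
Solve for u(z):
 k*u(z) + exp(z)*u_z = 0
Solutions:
 u(z) = C1*exp(k*exp(-z))


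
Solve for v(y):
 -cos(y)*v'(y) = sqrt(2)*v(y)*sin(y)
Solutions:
 v(y) = C1*cos(y)^(sqrt(2))


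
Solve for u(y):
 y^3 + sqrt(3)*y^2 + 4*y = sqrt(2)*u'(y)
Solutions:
 u(y) = C1 + sqrt(2)*y^4/8 + sqrt(6)*y^3/6 + sqrt(2)*y^2


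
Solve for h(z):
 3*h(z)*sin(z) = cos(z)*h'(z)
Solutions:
 h(z) = C1/cos(z)^3


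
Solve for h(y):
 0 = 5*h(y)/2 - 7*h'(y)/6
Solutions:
 h(y) = C1*exp(15*y/7)


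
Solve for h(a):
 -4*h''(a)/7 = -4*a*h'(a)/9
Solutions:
 h(a) = C1 + C2*erfi(sqrt(14)*a/6)


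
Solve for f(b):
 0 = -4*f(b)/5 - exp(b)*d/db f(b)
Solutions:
 f(b) = C1*exp(4*exp(-b)/5)


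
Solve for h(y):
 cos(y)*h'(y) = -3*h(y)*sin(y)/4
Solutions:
 h(y) = C1*cos(y)^(3/4)


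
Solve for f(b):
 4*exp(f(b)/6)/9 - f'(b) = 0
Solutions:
 f(b) = 6*log(-1/(C1 + 4*b)) + 6*log(54)


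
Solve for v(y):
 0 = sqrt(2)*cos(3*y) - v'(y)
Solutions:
 v(y) = C1 + sqrt(2)*sin(3*y)/3


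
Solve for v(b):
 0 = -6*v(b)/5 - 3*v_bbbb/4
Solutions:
 v(b) = (C1*sin(2^(1/4)*5^(3/4)*b/5) + C2*cos(2^(1/4)*5^(3/4)*b/5))*exp(-2^(1/4)*5^(3/4)*b/5) + (C3*sin(2^(1/4)*5^(3/4)*b/5) + C4*cos(2^(1/4)*5^(3/4)*b/5))*exp(2^(1/4)*5^(3/4)*b/5)


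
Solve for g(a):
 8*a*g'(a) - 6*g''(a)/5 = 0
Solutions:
 g(a) = C1 + C2*erfi(sqrt(30)*a/3)


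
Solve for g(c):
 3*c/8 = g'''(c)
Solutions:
 g(c) = C1 + C2*c + C3*c^2 + c^4/64


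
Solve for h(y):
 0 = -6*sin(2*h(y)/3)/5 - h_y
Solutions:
 6*y/5 + 3*log(cos(2*h(y)/3) - 1)/4 - 3*log(cos(2*h(y)/3) + 1)/4 = C1


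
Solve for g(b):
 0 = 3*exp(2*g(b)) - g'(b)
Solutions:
 g(b) = log(-sqrt(-1/(C1 + 3*b))) - log(2)/2
 g(b) = log(-1/(C1 + 3*b))/2 - log(2)/2


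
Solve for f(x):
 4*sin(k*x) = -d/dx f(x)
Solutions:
 f(x) = C1 + 4*cos(k*x)/k


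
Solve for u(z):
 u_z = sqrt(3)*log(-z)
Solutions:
 u(z) = C1 + sqrt(3)*z*log(-z) - sqrt(3)*z


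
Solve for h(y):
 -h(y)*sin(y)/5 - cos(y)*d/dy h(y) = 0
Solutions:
 h(y) = C1*cos(y)^(1/5)


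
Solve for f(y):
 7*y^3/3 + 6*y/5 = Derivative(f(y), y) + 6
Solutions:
 f(y) = C1 + 7*y^4/12 + 3*y^2/5 - 6*y


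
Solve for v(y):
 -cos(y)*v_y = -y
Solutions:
 v(y) = C1 + Integral(y/cos(y), y)


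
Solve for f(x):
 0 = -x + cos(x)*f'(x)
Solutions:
 f(x) = C1 + Integral(x/cos(x), x)


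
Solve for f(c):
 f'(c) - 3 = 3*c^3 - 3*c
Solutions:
 f(c) = C1 + 3*c^4/4 - 3*c^2/2 + 3*c


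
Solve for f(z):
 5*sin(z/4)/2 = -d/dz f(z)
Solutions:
 f(z) = C1 + 10*cos(z/4)


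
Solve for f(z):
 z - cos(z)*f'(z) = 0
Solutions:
 f(z) = C1 + Integral(z/cos(z), z)


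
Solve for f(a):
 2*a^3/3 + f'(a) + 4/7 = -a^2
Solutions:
 f(a) = C1 - a^4/6 - a^3/3 - 4*a/7


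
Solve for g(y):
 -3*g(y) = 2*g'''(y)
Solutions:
 g(y) = C3*exp(-2^(2/3)*3^(1/3)*y/2) + (C1*sin(2^(2/3)*3^(5/6)*y/4) + C2*cos(2^(2/3)*3^(5/6)*y/4))*exp(2^(2/3)*3^(1/3)*y/4)


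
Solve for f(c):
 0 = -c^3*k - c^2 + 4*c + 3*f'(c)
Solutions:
 f(c) = C1 + c^4*k/12 + c^3/9 - 2*c^2/3


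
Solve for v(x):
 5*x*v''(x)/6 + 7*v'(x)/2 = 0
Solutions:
 v(x) = C1 + C2/x^(16/5)


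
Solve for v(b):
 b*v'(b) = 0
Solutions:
 v(b) = C1


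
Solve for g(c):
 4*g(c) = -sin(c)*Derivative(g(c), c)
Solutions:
 g(c) = C1*(cos(c)^2 + 2*cos(c) + 1)/(cos(c)^2 - 2*cos(c) + 1)


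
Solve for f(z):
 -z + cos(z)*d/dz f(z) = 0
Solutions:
 f(z) = C1 + Integral(z/cos(z), z)


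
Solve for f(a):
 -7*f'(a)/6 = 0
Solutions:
 f(a) = C1


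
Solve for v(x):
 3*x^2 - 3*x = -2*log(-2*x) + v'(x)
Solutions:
 v(x) = C1 + x^3 - 3*x^2/2 + 2*x*log(-x) + 2*x*(-1 + log(2))


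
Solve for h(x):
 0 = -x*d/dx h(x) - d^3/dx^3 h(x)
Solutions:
 h(x) = C1 + Integral(C2*airyai(-x) + C3*airybi(-x), x)


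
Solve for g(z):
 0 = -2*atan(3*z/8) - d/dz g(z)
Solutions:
 g(z) = C1 - 2*z*atan(3*z/8) + 8*log(9*z^2 + 64)/3


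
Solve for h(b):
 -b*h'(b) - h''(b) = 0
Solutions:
 h(b) = C1 + C2*erf(sqrt(2)*b/2)


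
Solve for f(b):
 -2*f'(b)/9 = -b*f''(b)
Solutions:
 f(b) = C1 + C2*b^(11/9)


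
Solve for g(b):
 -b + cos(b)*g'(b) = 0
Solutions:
 g(b) = C1 + Integral(b/cos(b), b)


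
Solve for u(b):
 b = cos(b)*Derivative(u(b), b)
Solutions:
 u(b) = C1 + Integral(b/cos(b), b)


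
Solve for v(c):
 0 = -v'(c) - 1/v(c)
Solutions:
 v(c) = -sqrt(C1 - 2*c)
 v(c) = sqrt(C1 - 2*c)


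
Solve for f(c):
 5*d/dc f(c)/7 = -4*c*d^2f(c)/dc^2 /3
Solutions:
 f(c) = C1 + C2*c^(13/28)


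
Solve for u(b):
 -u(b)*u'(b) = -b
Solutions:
 u(b) = -sqrt(C1 + b^2)
 u(b) = sqrt(C1 + b^2)


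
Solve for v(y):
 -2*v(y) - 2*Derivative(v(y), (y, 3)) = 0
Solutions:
 v(y) = C3*exp(-y) + (C1*sin(sqrt(3)*y/2) + C2*cos(sqrt(3)*y/2))*exp(y/2)


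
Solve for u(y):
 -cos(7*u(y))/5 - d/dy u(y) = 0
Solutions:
 y/5 - log(sin(7*u(y)) - 1)/14 + log(sin(7*u(y)) + 1)/14 = C1


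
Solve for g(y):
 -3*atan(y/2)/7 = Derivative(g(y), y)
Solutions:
 g(y) = C1 - 3*y*atan(y/2)/7 + 3*log(y^2 + 4)/7


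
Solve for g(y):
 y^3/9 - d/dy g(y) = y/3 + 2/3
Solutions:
 g(y) = C1 + y^4/36 - y^2/6 - 2*y/3


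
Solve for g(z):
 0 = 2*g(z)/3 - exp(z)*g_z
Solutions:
 g(z) = C1*exp(-2*exp(-z)/3)


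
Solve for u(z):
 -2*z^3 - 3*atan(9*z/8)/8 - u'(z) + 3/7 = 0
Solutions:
 u(z) = C1 - z^4/2 - 3*z*atan(9*z/8)/8 + 3*z/7 + log(81*z^2 + 64)/6


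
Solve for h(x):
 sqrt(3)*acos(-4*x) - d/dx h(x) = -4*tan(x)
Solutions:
 h(x) = C1 + sqrt(3)*(x*acos(-4*x) + sqrt(1 - 16*x^2)/4) - 4*log(cos(x))


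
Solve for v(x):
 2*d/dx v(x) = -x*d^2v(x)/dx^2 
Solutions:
 v(x) = C1 + C2/x


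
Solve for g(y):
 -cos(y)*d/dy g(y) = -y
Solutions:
 g(y) = C1 + Integral(y/cos(y), y)


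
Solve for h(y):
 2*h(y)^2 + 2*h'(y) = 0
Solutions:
 h(y) = 1/(C1 + y)


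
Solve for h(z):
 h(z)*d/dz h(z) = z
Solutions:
 h(z) = -sqrt(C1 + z^2)
 h(z) = sqrt(C1 + z^2)


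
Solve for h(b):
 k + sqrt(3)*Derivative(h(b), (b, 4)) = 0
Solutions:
 h(b) = C1 + C2*b + C3*b^2 + C4*b^3 - sqrt(3)*b^4*k/72


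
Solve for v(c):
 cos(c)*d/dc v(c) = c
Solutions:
 v(c) = C1 + Integral(c/cos(c), c)


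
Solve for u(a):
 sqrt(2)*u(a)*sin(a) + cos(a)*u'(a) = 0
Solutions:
 u(a) = C1*cos(a)^(sqrt(2))


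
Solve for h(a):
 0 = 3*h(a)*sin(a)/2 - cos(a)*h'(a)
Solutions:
 h(a) = C1/cos(a)^(3/2)


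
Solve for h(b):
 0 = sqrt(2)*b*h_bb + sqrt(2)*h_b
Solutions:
 h(b) = C1 + C2*log(b)


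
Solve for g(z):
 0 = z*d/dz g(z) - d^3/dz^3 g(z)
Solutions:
 g(z) = C1 + Integral(C2*airyai(z) + C3*airybi(z), z)


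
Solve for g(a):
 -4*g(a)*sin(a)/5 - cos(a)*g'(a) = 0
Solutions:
 g(a) = C1*cos(a)^(4/5)


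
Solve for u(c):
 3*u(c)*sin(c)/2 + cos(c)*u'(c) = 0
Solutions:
 u(c) = C1*cos(c)^(3/2)


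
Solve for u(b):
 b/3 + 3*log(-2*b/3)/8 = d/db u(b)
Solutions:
 u(b) = C1 + b^2/6 + 3*b*log(-b)/8 + 3*b*(-log(3) - 1 + log(2))/8


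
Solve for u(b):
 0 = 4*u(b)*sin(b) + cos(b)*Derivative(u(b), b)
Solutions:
 u(b) = C1*cos(b)^4


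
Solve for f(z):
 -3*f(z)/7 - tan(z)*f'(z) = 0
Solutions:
 f(z) = C1/sin(z)^(3/7)


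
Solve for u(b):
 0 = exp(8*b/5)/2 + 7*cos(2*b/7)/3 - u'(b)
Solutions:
 u(b) = C1 + 5*exp(8*b/5)/16 + 49*sin(2*b/7)/6


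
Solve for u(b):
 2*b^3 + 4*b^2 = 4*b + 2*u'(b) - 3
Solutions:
 u(b) = C1 + b^4/4 + 2*b^3/3 - b^2 + 3*b/2


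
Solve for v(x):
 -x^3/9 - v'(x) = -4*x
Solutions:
 v(x) = C1 - x^4/36 + 2*x^2


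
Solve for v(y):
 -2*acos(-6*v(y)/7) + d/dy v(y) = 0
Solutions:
 Integral(1/acos(-6*_y/7), (_y, v(y))) = C1 + 2*y


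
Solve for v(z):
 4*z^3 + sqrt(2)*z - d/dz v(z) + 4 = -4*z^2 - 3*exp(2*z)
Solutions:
 v(z) = C1 + z^4 + 4*z^3/3 + sqrt(2)*z^2/2 + 4*z + 3*exp(2*z)/2


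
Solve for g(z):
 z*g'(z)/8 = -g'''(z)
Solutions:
 g(z) = C1 + Integral(C2*airyai(-z/2) + C3*airybi(-z/2), z)


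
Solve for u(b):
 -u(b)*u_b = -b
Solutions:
 u(b) = -sqrt(C1 + b^2)
 u(b) = sqrt(C1 + b^2)


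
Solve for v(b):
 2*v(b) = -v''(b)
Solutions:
 v(b) = C1*sin(sqrt(2)*b) + C2*cos(sqrt(2)*b)


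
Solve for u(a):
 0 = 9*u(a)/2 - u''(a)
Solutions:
 u(a) = C1*exp(-3*sqrt(2)*a/2) + C2*exp(3*sqrt(2)*a/2)


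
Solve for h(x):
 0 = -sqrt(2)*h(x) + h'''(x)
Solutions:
 h(x) = C3*exp(2^(1/6)*x) + (C1*sin(2^(1/6)*sqrt(3)*x/2) + C2*cos(2^(1/6)*sqrt(3)*x/2))*exp(-2^(1/6)*x/2)


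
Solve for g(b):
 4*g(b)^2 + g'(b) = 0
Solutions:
 g(b) = 1/(C1 + 4*b)


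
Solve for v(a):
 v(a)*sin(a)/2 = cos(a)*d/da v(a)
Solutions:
 v(a) = C1/sqrt(cos(a))


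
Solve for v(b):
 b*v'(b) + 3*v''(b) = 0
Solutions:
 v(b) = C1 + C2*erf(sqrt(6)*b/6)


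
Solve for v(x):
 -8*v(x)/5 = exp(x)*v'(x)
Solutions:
 v(x) = C1*exp(8*exp(-x)/5)


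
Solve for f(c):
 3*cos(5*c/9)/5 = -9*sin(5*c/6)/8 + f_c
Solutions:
 f(c) = C1 + 27*sin(5*c/9)/25 - 27*cos(5*c/6)/20


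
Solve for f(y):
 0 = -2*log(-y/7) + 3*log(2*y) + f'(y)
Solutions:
 f(y) = C1 - y*log(y) + y*(-log(392) + 1 + 2*I*pi)


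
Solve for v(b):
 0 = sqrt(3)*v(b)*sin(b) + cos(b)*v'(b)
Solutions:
 v(b) = C1*cos(b)^(sqrt(3))


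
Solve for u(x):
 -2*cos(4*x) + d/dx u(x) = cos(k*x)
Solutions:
 u(x) = C1 + sin(4*x)/2 + sin(k*x)/k


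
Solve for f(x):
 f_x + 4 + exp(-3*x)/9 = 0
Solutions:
 f(x) = C1 - 4*x + exp(-3*x)/27


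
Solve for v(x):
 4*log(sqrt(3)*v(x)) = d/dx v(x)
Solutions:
 -Integral(1/(2*log(_y) + log(3)), (_y, v(x)))/2 = C1 - x


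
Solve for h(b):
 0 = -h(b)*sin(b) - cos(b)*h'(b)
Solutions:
 h(b) = C1*cos(b)


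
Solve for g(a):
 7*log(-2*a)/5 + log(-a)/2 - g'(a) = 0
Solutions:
 g(a) = C1 + 19*a*log(-a)/10 + a*(-19 + 14*log(2))/10


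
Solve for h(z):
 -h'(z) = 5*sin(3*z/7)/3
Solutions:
 h(z) = C1 + 35*cos(3*z/7)/9


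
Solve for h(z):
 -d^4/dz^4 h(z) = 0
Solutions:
 h(z) = C1 + C2*z + C3*z^2 + C4*z^3


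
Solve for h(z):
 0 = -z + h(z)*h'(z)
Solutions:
 h(z) = -sqrt(C1 + z^2)
 h(z) = sqrt(C1 + z^2)


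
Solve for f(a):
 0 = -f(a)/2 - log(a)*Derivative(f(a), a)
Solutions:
 f(a) = C1*exp(-li(a)/2)


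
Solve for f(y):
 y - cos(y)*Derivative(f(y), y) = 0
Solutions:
 f(y) = C1 + Integral(y/cos(y), y)


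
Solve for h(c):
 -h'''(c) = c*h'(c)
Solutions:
 h(c) = C1 + Integral(C2*airyai(-c) + C3*airybi(-c), c)


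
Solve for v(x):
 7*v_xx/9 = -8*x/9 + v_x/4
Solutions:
 v(x) = C1 + C2*exp(9*x/28) + 16*x^2/9 + 896*x/81


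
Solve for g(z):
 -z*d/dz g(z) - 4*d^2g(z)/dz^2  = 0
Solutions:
 g(z) = C1 + C2*erf(sqrt(2)*z/4)


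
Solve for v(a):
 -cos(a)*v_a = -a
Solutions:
 v(a) = C1 + Integral(a/cos(a), a)


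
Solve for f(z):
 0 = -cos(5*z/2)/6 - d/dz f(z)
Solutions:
 f(z) = C1 - sin(5*z/2)/15


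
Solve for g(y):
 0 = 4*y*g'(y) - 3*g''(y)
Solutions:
 g(y) = C1 + C2*erfi(sqrt(6)*y/3)


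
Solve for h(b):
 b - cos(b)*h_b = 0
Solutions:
 h(b) = C1 + Integral(b/cos(b), b)


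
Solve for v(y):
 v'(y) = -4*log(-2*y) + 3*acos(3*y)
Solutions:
 v(y) = C1 - 4*y*log(-y) + 3*y*acos(3*y) - 4*y*log(2) + 4*y - sqrt(1 - 9*y^2)


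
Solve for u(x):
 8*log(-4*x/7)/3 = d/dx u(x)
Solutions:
 u(x) = C1 + 8*x*log(-x)/3 + 8*x*(-log(7) - 1 + 2*log(2))/3


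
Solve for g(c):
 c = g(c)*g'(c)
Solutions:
 g(c) = -sqrt(C1 + c^2)
 g(c) = sqrt(C1 + c^2)


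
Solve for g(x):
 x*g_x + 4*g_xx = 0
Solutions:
 g(x) = C1 + C2*erf(sqrt(2)*x/4)


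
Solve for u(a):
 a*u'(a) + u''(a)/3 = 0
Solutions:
 u(a) = C1 + C2*erf(sqrt(6)*a/2)


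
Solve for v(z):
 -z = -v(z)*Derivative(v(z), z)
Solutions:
 v(z) = -sqrt(C1 + z^2)
 v(z) = sqrt(C1 + z^2)


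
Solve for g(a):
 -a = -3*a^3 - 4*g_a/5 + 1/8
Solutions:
 g(a) = C1 - 15*a^4/16 + 5*a^2/8 + 5*a/32


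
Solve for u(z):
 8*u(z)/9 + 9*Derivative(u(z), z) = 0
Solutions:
 u(z) = C1*exp(-8*z/81)


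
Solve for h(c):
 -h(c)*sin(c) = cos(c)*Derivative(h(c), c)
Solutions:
 h(c) = C1*cos(c)


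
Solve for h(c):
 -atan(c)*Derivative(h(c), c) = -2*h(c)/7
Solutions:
 h(c) = C1*exp(2*Integral(1/atan(c), c)/7)


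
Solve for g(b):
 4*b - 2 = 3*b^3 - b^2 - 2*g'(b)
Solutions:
 g(b) = C1 + 3*b^4/8 - b^3/6 - b^2 + b


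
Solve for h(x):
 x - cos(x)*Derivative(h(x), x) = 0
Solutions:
 h(x) = C1 + Integral(x/cos(x), x)


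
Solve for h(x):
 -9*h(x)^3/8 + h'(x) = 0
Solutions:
 h(x) = -2*sqrt(-1/(C1 + 9*x))
 h(x) = 2*sqrt(-1/(C1 + 9*x))


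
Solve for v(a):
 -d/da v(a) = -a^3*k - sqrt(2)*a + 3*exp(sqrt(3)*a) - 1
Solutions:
 v(a) = C1 + a^4*k/4 + sqrt(2)*a^2/2 + a - sqrt(3)*exp(sqrt(3)*a)


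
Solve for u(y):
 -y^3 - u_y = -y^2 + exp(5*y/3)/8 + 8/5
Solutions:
 u(y) = C1 - y^4/4 + y^3/3 - 8*y/5 - 3*exp(5*y/3)/40


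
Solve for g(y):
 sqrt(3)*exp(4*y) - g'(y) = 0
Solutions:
 g(y) = C1 + sqrt(3)*exp(4*y)/4


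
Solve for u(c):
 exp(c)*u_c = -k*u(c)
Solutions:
 u(c) = C1*exp(k*exp(-c))


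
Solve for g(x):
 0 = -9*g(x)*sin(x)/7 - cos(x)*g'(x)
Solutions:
 g(x) = C1*cos(x)^(9/7)


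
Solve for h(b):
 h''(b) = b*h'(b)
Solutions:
 h(b) = C1 + C2*erfi(sqrt(2)*b/2)


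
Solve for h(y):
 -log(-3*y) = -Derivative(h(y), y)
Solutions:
 h(y) = C1 + y*log(-y) + y*(-1 + log(3))


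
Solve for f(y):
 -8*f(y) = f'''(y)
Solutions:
 f(y) = C3*exp(-2*y) + (C1*sin(sqrt(3)*y) + C2*cos(sqrt(3)*y))*exp(y)


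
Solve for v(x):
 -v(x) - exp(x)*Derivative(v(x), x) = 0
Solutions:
 v(x) = C1*exp(exp(-x))


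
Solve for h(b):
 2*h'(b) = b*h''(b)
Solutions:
 h(b) = C1 + C2*b^3


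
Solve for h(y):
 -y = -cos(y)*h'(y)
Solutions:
 h(y) = C1 + Integral(y/cos(y), y)


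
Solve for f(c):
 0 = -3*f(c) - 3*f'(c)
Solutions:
 f(c) = C1*exp(-c)


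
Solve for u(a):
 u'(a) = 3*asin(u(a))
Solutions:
 Integral(1/asin(_y), (_y, u(a))) = C1 + 3*a


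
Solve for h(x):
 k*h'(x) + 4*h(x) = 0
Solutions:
 h(x) = C1*exp(-4*x/k)


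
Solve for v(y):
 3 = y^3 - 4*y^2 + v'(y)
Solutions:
 v(y) = C1 - y^4/4 + 4*y^3/3 + 3*y


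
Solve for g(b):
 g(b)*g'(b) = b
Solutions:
 g(b) = -sqrt(C1 + b^2)
 g(b) = sqrt(C1 + b^2)


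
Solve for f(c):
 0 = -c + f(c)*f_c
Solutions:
 f(c) = -sqrt(C1 + c^2)
 f(c) = sqrt(C1 + c^2)


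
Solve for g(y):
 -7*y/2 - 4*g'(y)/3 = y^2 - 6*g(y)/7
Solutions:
 g(y) = C1*exp(9*y/14) + 7*y^2/6 + 833*y/108 + 5831/486


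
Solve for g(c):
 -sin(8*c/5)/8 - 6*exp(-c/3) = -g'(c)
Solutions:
 g(c) = C1 - 5*cos(8*c/5)/64 - 18*exp(-c/3)


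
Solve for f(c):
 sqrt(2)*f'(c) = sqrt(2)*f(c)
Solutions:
 f(c) = C1*exp(c)


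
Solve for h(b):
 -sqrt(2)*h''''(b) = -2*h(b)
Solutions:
 h(b) = C1*exp(-2^(1/8)*b) + C2*exp(2^(1/8)*b) + C3*sin(2^(1/8)*b) + C4*cos(2^(1/8)*b)


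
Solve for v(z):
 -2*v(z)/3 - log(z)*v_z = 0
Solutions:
 v(z) = C1*exp(-2*li(z)/3)


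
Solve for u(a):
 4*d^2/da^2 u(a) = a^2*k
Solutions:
 u(a) = C1 + C2*a + a^4*k/48


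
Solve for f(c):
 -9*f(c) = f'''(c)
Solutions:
 f(c) = C3*exp(-3^(2/3)*c) + (C1*sin(3*3^(1/6)*c/2) + C2*cos(3*3^(1/6)*c/2))*exp(3^(2/3)*c/2)


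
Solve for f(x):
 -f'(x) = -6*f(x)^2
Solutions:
 f(x) = -1/(C1 + 6*x)


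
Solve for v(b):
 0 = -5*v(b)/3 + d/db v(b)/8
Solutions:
 v(b) = C1*exp(40*b/3)


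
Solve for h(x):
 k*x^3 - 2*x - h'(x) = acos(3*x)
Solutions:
 h(x) = C1 + k*x^4/4 - x^2 - x*acos(3*x) + sqrt(1 - 9*x^2)/3


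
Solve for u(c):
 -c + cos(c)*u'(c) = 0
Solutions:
 u(c) = C1 + Integral(c/cos(c), c)
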